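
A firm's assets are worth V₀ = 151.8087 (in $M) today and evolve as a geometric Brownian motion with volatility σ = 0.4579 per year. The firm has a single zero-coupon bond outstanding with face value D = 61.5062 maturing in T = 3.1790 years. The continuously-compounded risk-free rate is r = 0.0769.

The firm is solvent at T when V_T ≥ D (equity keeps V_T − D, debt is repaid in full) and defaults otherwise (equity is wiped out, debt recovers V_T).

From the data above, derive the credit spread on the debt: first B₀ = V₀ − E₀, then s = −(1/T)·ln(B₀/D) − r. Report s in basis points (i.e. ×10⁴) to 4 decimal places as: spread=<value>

spread=159.4975

With assets at 151.8087 and a single debt payment of 61.5062 at 3.1790 years:
d₁ = [ln(V₀/D) + (r + σ²/2)T] / (σ√T)
   = [ln(151.8087/61.5062) + (0.0769 + 0.5·0.4579²)·3.1790] / (0.4579·√3.1790)
   = [0.903483 + 0.577739] / 0.816424 = 1.814280
d₂ = d₁ − σ√T = 1.814280 − 0.816424 = 0.997856
N(d₁) = 0.965183,  N(d₂) = 0.840825,  e^(−rT) = 0.783123
E₀ = V₀·N(d₁) − D·e^(−rT)·N(d₂)
   = 151.8087·0.965183 − 61.5062·0.783123·0.840825 = 106.023146
B₀ = V₀ − E₀ = 151.8087 − 106.023146 = 45.785554
spread = −(1/T)·ln(B₀/D) − r = −(1/3.1790)·ln(45.785554/61.5062) − 0.0769 = 0.01594975
in basis points: 0.01594975 × 10⁴ = 159.4975 bp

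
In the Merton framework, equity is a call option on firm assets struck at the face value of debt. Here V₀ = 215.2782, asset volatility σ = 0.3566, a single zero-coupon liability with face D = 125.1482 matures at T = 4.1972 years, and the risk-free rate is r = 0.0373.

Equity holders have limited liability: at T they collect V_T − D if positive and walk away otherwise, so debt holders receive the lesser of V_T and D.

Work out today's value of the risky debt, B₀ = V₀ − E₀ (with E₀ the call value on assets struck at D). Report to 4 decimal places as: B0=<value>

B0=97.3964

Equity is a call on the firm's assets struck at D = 125.1482:
d₁ = [ln(V₀/D) + (r + σ²/2)T] / (σ√T)
   = [ln(215.2782/125.1482) + (0.0373 + 0.5·0.3566²)·4.1972] / (0.3566·√4.1972)
   = [0.542433 + 0.423421] / 0.730569 = 1.322057
d₂ = d₁ − σ√T = 1.322057 − 0.730569 = 0.591488
N(d₁) = 0.906925,  N(d₂) = 0.722903,  e^(−rT) = 0.855084
E₀ = V₀·N(d₁) − D·e^(−rT)·N(d₂)
   = 215.2782·0.906925 − 125.1482·0.855084·0.722903 = 117.881781
B₀ = V₀ − E₀ = 215.2782 − 117.881781 = 97.396419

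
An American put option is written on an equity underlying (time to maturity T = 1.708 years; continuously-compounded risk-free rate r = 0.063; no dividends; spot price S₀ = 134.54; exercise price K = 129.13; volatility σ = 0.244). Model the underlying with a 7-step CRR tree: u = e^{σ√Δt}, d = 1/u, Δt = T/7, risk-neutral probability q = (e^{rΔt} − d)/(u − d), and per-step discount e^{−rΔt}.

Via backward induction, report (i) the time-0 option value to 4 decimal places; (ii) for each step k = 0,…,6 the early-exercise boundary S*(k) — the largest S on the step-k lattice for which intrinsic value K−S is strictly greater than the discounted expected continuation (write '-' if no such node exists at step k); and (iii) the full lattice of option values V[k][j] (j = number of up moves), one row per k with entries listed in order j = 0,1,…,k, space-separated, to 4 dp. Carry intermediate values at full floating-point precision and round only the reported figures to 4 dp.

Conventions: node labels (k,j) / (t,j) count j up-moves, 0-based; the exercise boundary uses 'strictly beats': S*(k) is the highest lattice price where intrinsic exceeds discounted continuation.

params: Δt=0.24400 u=1.12809 d=0.88645 q=0.53401 e^(-rΔt)=0.98475
t_7 payoffs: 71.2616 55.4872 35.4129 9.8666 0.0000 0.0000 0.0000 0.0000
t_6: node(6,0) S=65.2809 payoff=63.8491 vs cont=61.8793 → 63.8491 [stop]  node(6,1) S=83.0758 payoff=46.0542 vs cont=44.0844 → 46.0542 [stop]  node(6,2) S=105.7214 payoff=23.4086 vs cont=21.4388 → 23.4086 [stop]  node(6,3) S=134.5400 payoff=0.0000 vs cont=4.5276 → 4.5276 [wait]  node(6,4) S=171.2143 payoff=0.0000 vs cont=0.0000 → 0.0000 [wait]  node(6,5) S=217.8856 payoff=0.0000 vs cont=0.0000 → 0.0000 [wait]  node(6,6) S=277.2790 payoff=0.0000 vs cont=0.0000 → 0.0000 [wait]  ⇒ S*(6)=105.7214
t_5: node(5,0) S=73.6428 payoff=55.4872 vs cont=53.5174 → 55.4872 [stop]  node(5,1) S=93.7171 payoff=35.4129 vs cont=33.4431 → 35.4129 [stop]  node(5,2) S=119.2634 payoff=9.8666 vs cont=13.1226 → 13.1226 [wait]  node(5,3) S=151.7734 payoff=0.0000 vs cont=2.0776 → 2.0776 [wait]  node(5,4) S=193.1453 payoff=0.0000 vs cont=0.0000 → 0.0000 [wait]  node(5,5) S=245.7948 payoff=0.0000 vs cont=0.0000 → 0.0000 [wait]  ⇒ S*(5)=93.7171
t_4: node(4,0) S=83.0758 payoff=46.0542 vs cont=44.0844 → 46.0542 [stop]  node(4,1) S=105.7214 payoff=23.4086 vs cont=23.1510 → 23.4086 [stop]  node(4,2) S=134.5400 payoff=0.0000 vs cont=7.1143 → 7.1143 [wait]  node(4,3) S=171.2143 payoff=0.0000 vs cont=0.9534 → 0.9534 [wait]  node(4,4) S=217.8856 payoff=0.0000 vs cont=0.0000 → 0.0000 [wait]  ⇒ S*(4)=105.7214
t_3: node(3,0) S=93.7171 payoff=35.4129 vs cont=33.4431 → 35.4129 [stop]  node(3,1) S=119.2634 payoff=9.8666 vs cont=14.4829 → 14.4829 [wait]  node(3,2) S=151.7734 payoff=0.0000 vs cont=3.7659 → 3.7659 [wait]  node(3,3) S=193.1453 payoff=0.0000 vs cont=0.4375 → 0.4375 [wait]  ⇒ S*(3)=93.7171
t_2: node(2,0) S=105.7214 payoff=23.4086 vs cont=23.8663 → 23.8663 [wait]  node(2,1) S=134.5400 payoff=0.0000 vs cont=8.6263 → 8.6263 [wait]  node(2,2) S=171.2143 payoff=0.0000 vs cont=1.9582 → 1.9582 [wait]  ⇒ S*(2)=-
t_1: node(1,0) S=119.2634 payoff=9.8666 vs cont=15.4880 → 15.4880 [wait]  node(1,1) S=151.7734 payoff=0.0000 vs cont=4.9882 → 4.9882 [wait]  ⇒ S*(1)=-
t_0: node(0,0) S=134.5400 payoff=0.0000 vs cont=9.7303 → 9.7303 [wait]  ⇒ S*(0)=-

price = 9.7303
boundary = - - - 93.7171 105.7214 93.7171 105.7214
tree:
9.7303
15.4880 4.9882
23.8663 8.6263 1.9582
35.4129 14.4829 3.7659 0.4375
46.0542 23.4086 7.1143 0.9534 0.0000
55.4872 35.4129 13.1226 2.0776 0.0000 0.0000
63.8491 46.0542 23.4086 4.5276 0.0000 0.0000 0.0000
71.2616 55.4872 35.4129 9.8666 0.0000 0.0000 0.0000 0.0000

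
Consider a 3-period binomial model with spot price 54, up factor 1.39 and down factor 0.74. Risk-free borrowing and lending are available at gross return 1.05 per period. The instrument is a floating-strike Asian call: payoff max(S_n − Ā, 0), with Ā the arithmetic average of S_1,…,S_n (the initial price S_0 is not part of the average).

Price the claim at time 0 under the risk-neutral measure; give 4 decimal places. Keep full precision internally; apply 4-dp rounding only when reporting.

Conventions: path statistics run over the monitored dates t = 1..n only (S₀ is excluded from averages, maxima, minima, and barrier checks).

Risk-neutral up-probability p* = (R−d)/(u−d) = (1.05−0.74)/(1.39−0.74) = 0.4769; the claim prices as the p*-weighted sum of path payoffs discounted by R^3.
Enumerate all 2^3 = 8 price paths (U = up ×1.39, D = down ×0.74); each path with k up-moves has probability p*^k·(1−p*)^(3−k).
DDD: Ā=30.4708, payoff=0.0000, prob=0.143119
UDD: Ā=57.2358, payoff=0.0000, prob=0.130491
DUD: Ā=45.5358, payoff=0.0000, prob=0.130491
UUD: Ā=85.5334, payoff=0.0000, prob=0.118977
DDU: Ā=36.8778, payoff=4.2251, prob=0.130491
UDU: Ā=69.2704, payoff=7.9363, prob=0.118977
DUU: Ā=57.5704, payoff=19.6363, prob=0.118977
UUU: Ā=108.1389, payoff=36.8845, prob=0.108479
Price = Σ prob·payoff / R^3 = 7.833032 / 1.157625 = 6.7665

price = 6.7665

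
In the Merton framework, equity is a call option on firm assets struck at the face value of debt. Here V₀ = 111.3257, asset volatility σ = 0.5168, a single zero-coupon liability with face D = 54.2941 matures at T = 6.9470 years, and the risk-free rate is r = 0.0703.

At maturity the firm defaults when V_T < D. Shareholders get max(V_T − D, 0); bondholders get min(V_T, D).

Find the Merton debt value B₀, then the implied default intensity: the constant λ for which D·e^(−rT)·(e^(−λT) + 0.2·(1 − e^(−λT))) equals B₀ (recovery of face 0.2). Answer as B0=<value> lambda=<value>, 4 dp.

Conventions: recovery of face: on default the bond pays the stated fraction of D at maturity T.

Equity is a call on the firm's assets struck at D = 54.2941:
d₁ = [ln(V₀/D) + (r + σ²/2)T] / (σ√T)
   = [ln(111.3257/54.2941) + (0.0703 + 0.5·0.5168²)·6.9470] / (0.5168·√6.9470)
   = [0.718045 + 1.416084] / 1.362138 = 1.566749
d₂ = d₁ − σ√T = 1.566749 − 1.362138 = 0.204611
N(d₁) = 0.941413,  N(d₂) = 0.581062,  e^(−rT) = 0.613623
E₀ = V₀·N(d₁) − D·e^(−rT)·N(d₂)
   = 111.3257·0.941413 − 54.2941·0.613623·0.581062 = 85.444766
B₀ = V₀ − E₀ = 111.3257 − 85.444766 = 25.880934
e^(−λT) = (B₀·e^(rT)/D − 0.2)/(1 − 0.2) = (25.8809·1.629664/54.2941 − 0.2)/0.8 = 0.72103509
λ = −ln(0.72103509)/6.9470 = 0.047080

B0=25.8809 lambda=0.0471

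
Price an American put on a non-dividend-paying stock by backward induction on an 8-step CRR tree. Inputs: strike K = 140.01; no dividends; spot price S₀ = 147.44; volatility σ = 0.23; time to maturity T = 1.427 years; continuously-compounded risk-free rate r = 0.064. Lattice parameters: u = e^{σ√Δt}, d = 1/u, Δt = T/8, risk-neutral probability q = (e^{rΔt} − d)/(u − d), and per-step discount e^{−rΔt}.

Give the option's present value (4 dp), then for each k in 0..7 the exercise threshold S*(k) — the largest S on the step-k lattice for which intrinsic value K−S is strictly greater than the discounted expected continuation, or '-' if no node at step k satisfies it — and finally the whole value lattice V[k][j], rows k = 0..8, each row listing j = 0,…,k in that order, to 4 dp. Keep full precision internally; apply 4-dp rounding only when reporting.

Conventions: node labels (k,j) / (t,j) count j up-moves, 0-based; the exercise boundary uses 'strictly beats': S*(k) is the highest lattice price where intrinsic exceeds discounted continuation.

price = 8.1935
boundary = - - - 110.1677 99.9694 110.1677 121.4063 110.1677
tree:
8.1935
13.0227 4.1678
20.0678 7.1725 1.6429
29.8423 11.9941 3.1314 0.3831
40.0406 19.3510 5.8506 0.8328 0.0000
49.2948 29.8423 10.6383 1.8106 0.0000 0.0000
57.6923 40.0406 18.6037 3.9362 0.0000 0.0000 0.0000
65.3125 49.2948 29.8423 8.5573 0.0000 0.0000 0.0000 0.0000
72.2273 57.6923 40.0406 18.6037 0.0000 0.0000 0.0000 0.0000 0.0000

Δt=0.17838, u=1.10201, d=0.90743, q=0.53474, disc=e^(-rΔt)=0.98865
k=8 terminal: V=max(K-S,0) → 72.2273 57.6923 40.0406 18.6037 0.0000 0.0000 0.0000 0.0000 0.0000
k=7: j=0 S=74.6975 intr=65.3125 cont=63.7232 V=65.3125[EX]; j=1 S=90.7152 intr=49.2948 cont=47.7055 V=49.2948[EX]; j=2 S=110.1677 intr=29.8423 cont=28.2531 V=29.8423[EX]; j=3 S=133.7914 intr=6.2186 cont=8.5573 V=8.5573[hold]; j=4 S=162.4809 intr=0.0000 cont=0.0000 V=0.0000[hold]; j=5 S=197.3224 intr=0.0000 cont=0.0000 V=0.0000[hold]; j=6 S=239.6352 intr=0.0000 cont=0.0000 V=0.0000[hold]; j=7 S=291.0212 intr=0.0000 cont=0.0000 V=0.0000[hold]  S*(7)=110.1677
k=6: j=0 S=82.3177 intr=57.6923 cont=56.1031 V=57.6923[EX]; j=1 S=99.9694 intr=40.0406 cont=38.4513 V=40.0406[EX]; j=2 S=121.4063 intr=18.6037 cont=18.2509 V=18.6037[EX]; j=3 S=147.4400 intr=0.0000 cont=3.9362 V=3.9362[hold]; j=4 S=179.0562 intr=0.0000 cont=0.0000 V=0.0000[hold]; j=5 S=217.4521 intr=0.0000 cont=0.0000 V=0.0000[hold]; j=6 S=264.0813 intr=0.0000 cont=0.0000 V=0.0000[hold]  S*(6)=121.4063
k=5: j=0 S=90.7152 intr=49.2948 cont=47.7055 V=49.2948[EX]; j=1 S=110.1677 intr=29.8423 cont=28.2531 V=29.8423[EX]; j=2 S=133.7914 intr=6.2186 cont=10.6383 V=10.6383[hold]; j=3 S=162.4809 intr=0.0000 cont=1.8106 V=1.8106[hold]; j=4 S=197.3224 intr=0.0000 cont=0.0000 V=0.0000[hold]; j=5 S=239.6352 intr=0.0000 cont=0.0000 V=0.0000[hold]  S*(5)=110.1677
k=4: j=0 S=99.9694 intr=40.0406 cont=38.4513 V=40.0406[EX]; j=1 S=121.4063 intr=18.6037 cont=19.3510 V=19.3510[hold]; j=2 S=147.4400 intr=0.0000 cont=5.8506 V=5.8506[hold]; j=3 S=179.0562 intr=0.0000 cont=0.8328 V=0.8328[hold]; j=4 S=217.4521 intr=0.0000 cont=0.0000 V=0.0000[hold]  S*(4)=99.9694
k=3: j=0 S=110.1677 intr=29.8423 cont=28.6481 V=29.8423[EX]; j=1 S=133.7914 intr=6.2186 cont=11.9941 V=11.9941[hold]; j=2 S=162.4809 intr=0.0000 cont=3.1314 V=3.1314[hold]; j=3 S=197.3224 intr=0.0000 cont=0.3831 V=0.3831[hold]  S*(3)=110.1677
k=2: j=0 S=121.4063 intr=18.6037 cont=20.0678 V=20.0678[hold]; j=1 S=147.4400 intr=0.0000 cont=7.1725 V=7.1725[hold]; j=2 S=179.0562 intr=0.0000 cont=1.6429 V=1.6429[hold]  S*(2)=-
k=1: j=0 S=133.7914 intr=6.2186 cont=13.0227 V=13.0227[hold]; j=1 S=162.4809 intr=0.0000 cont=4.1678 V=4.1678[hold]  S*(1)=-
k=0: j=0 S=147.4400 intr=0.0000 cont=8.1935 V=8.1935[hold]  S*(0)=-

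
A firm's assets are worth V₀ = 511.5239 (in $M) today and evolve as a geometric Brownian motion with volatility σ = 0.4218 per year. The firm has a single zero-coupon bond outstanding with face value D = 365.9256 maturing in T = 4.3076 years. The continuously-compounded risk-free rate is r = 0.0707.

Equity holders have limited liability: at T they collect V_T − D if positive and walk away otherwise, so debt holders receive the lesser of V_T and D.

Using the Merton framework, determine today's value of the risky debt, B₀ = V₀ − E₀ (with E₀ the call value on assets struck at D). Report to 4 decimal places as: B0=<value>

Work the structural quantities from V₀ = 511.5239 against face 365.9256:
d₁ = [ln(V₀/D) + (r + σ²/2)T] / (σ√T)
   = [ln(511.5239/365.9256) + (0.0707 + 0.5·0.4218²)·4.3076] / (0.4218·√4.3076)
   = [0.334964 + 0.687741] / 0.875436 = 1.168224
d₂ = d₁ − σ√T = 1.168224 − 0.875436 = 0.292789
N(d₁) = 0.878642,  N(d₂) = 0.615158,  e^(−rT) = 0.737457
E₀ = V₀·N(d₁) − D·e^(−rT)·N(d₂)
   = 511.5239·0.878642 − 365.9256·0.737457·0.615158 = 283.443153
B₀ = V₀ − E₀ = 511.5239 − 283.443153 = 228.080747

B0=228.0807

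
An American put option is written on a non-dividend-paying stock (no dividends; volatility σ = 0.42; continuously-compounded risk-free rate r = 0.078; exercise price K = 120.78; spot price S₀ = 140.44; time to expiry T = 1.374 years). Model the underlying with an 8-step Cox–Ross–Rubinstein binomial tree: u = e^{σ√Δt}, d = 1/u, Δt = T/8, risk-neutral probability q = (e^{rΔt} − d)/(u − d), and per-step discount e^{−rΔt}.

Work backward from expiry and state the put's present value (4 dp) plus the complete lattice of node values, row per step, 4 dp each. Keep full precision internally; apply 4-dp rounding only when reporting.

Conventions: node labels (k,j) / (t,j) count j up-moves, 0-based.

params: Δt=0.17175 u=1.19013 d=0.84025 q=0.49514 e^(-rΔt)=0.98669
t_8 payoffs: 85.8864 71.3566 50.7767 21.6273 0.0000 0.0000 0.0000 0.0000 0.0000
k=7: node(7,0) S=41.5278 payoff=79.2522 vs cont=77.6449 → 79.2522 [stop]  node(7,1) S=58.8201 payoff=61.9599 vs cont=60.3527 → 61.9599 [stop]  node(7,2) S=83.3128 payoff=37.4672 vs cont=35.8600 → 37.4672 [stop]  node(7,3) S=118.0043 payoff=2.7757 vs cont=10.7734 → 10.7734 [wait]  node(7,4) S=167.1413 payoff=0.0000 vs cont=0.0000 → 0.0000 [wait]  node(7,5) S=236.7391 payoff=0.0000 vs cont=0.0000 → 0.0000 [wait]  node(7,6) S=335.3175 payoff=0.0000 vs cont=0.0000 → 0.0000 [wait]  node(7,7) S=474.9439 payoff=0.0000 vs cont=0.0000 → 0.0000 [wait]
k=6: node(6,0) S=49.4234 payoff=71.3566 vs cont=69.7494 → 71.3566 [stop]  node(6,1) S=70.0033 payoff=50.7767 vs cont=49.1695 → 50.7767 [stop]  node(6,2) S=99.1527 payoff=21.6273 vs cont=23.9273 → 23.9273 [wait]  node(6,3) S=140.4400 payoff=0.0000 vs cont=5.3667 → 5.3667 [wait]  node(6,4) S=198.9193 payoff=0.0000 vs cont=0.0000 → 0.0000 [wait]  node(6,5) S=281.7495 payoff=0.0000 vs cont=0.0000 → 0.0000 [wait]  node(6,6) S=399.0701 payoff=0.0000 vs cont=0.0000 → 0.0000 [wait]
k=5: node(5,0) S=58.8201 payoff=61.9599 vs cont=60.3527 → 61.9599 [stop]  node(5,1) S=83.3128 payoff=37.4672 vs cont=36.9837 → 37.4672 [stop]  node(5,2) S=118.0043 payoff=2.7757 vs cont=14.5411 → 14.5411 [wait]  node(5,3) S=167.1413 payoff=0.0000 vs cont=2.6734 → 2.6734 [wait]  node(5,4) S=236.7391 payoff=0.0000 vs cont=0.0000 → 0.0000 [wait]  node(5,5) S=335.3175 payoff=0.0000 vs cont=0.0000 → 0.0000 [wait]
k=4: node(4,0) S=70.0033 payoff=50.7767 vs cont=49.1695 → 50.7767 [stop]  node(4,1) S=99.1527 payoff=21.6273 vs cont=25.7680 → 25.7680 [wait]  node(4,2) S=140.4400 payoff=0.0000 vs cont=8.5496 → 8.5496 [wait]  node(4,3) S=198.9193 payoff=0.0000 vs cont=1.3317 → 1.3317 [wait]  node(4,4) S=281.7495 payoff=0.0000 vs cont=0.0000 → 0.0000 [wait]
k=3: node(3,0) S=83.3128 payoff=37.4672 vs cont=37.8830 → 37.8830 [wait]  node(3,1) S=118.0043 payoff=2.7757 vs cont=17.0130 → 17.0130 [wait]  node(3,2) S=167.1413 payoff=0.0000 vs cont=4.9095 → 4.9095 [wait]  node(3,3) S=236.7391 payoff=0.0000 vs cont=0.6634 → 0.6634 [wait]
k=2: node(2,0) S=99.1527 payoff=21.6273 vs cont=27.1828 → 27.1828 [wait]  node(2,1) S=140.4400 payoff=0.0000 vs cont=10.8734 → 10.8734 [wait]  node(2,2) S=198.9193 payoff=0.0000 vs cont=2.7697 → 2.7697 [wait]
k=1: node(1,0) S=118.0043 payoff=2.7757 vs cont=18.8531 → 18.8531 [wait]  node(1,1) S=167.1413 payoff=0.0000 vs cont=6.7696 → 6.7696 [wait]
k=0: node(0,0) S=140.4400 payoff=0.0000 vs cont=12.6988 → 12.6988 [wait]

price = 12.6988
tree:
12.6988
18.8531 6.7696
27.1828 10.8734 2.7697
37.8830 17.0130 4.9095 0.6634
50.7767 25.7680 8.5496 1.3317 0.0000
61.9599 37.4672 14.5411 2.6734 0.0000 0.0000
71.3566 50.7767 23.9273 5.3667 0.0000 0.0000 0.0000
79.2522 61.9599 37.4672 10.7734 0.0000 0.0000 0.0000 0.0000
85.8864 71.3566 50.7767 21.6273 0.0000 0.0000 0.0000 0.0000 0.0000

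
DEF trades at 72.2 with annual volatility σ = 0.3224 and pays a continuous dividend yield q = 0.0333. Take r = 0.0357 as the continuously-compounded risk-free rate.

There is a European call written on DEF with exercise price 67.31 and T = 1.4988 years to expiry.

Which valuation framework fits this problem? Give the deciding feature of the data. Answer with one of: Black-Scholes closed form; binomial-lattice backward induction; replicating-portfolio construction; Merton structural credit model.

framework: Black-Scholes closed form

Key observation: the instrument is a plain European call (strike 67.31) on a lognormal asset; the exact continuous-time formula applies directly.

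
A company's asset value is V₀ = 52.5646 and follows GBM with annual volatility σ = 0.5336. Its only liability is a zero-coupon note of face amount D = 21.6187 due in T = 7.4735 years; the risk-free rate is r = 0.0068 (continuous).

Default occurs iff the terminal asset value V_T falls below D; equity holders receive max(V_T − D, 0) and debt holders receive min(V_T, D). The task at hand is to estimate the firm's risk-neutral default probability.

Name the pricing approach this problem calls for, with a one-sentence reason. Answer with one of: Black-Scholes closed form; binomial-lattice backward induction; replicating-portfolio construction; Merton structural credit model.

framework: Merton structural credit model

Key observation: the question is about default risk generated by asset-value dynamics against a debt face of 21.6187 — the structural framework prices exactly that.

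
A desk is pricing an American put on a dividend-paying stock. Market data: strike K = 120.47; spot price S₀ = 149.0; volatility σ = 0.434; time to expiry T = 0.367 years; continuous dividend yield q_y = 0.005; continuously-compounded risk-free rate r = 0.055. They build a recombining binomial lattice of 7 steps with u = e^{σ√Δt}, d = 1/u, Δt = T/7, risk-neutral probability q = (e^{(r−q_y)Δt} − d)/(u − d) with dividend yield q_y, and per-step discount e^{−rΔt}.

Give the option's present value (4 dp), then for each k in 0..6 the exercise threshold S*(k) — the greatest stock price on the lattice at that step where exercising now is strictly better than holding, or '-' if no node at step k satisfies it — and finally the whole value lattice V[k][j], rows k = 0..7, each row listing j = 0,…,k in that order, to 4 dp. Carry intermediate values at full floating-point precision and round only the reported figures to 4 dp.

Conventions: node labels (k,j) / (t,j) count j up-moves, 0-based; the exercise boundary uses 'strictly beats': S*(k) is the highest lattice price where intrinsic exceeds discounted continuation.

Δt=0.05243  u=1.10448  d=0.90540  q=0.48836  discount=0.99712
step 7 (expiry): payoffs max(K−S,0) = 46.1540 29.8137 9.8807 0.0000 0.0000 0.0000 0.0000 0.0000
step 6: (k=6,j=0): S=82.0805, K−S=38.3895, hold=38.0641 ⇒ V=38.3895 exercise | (k=6,j=1): S=100.1280, K−S=20.3420, hold=20.0214 ⇒ V=20.3420 exercise | (k=6,j=2): S=122.1437, K−S=0.0000, hold=5.0408 ⇒ V=5.0408 continue | (k=6,j=3): S=149.0000, K−S=0.0000, hold=0.0000 ⇒ V=0.0000 continue | (k=6,j=4): S=181.7614, K−S=0.0000, hold=0.0000 ⇒ V=0.0000 continue | (k=6,j=5): S=221.7262, K−S=0.0000, hold=0.0000 ⇒ V=0.0000 continue | (k=6,j=6): S=270.4782, K−S=0.0000, hold=0.0000 ⇒ V=0.0000 continue  boundary S*=100.1280
step 5: (k=5,j=0): S=90.6563, K−S=29.8137, hold=29.4906 ⇒ V=29.8137 exercise | (k=5,j=1): S=110.5893, K−S=9.8807, hold=12.8324 ⇒ V=12.8324 continue | (k=5,j=2): S=134.9052, K−S=0.0000, hold=2.5716 ⇒ V=2.5716 continue | (k=5,j=3): S=164.5675, K−S=0.0000, hold=0.0000 ⇒ V=0.0000 continue | (k=5,j=4): S=200.7517, K−S=0.0000, hold=0.0000 ⇒ V=0.0000 continue | (k=5,j=5): S=244.8920, K−S=0.0000, hold=0.0000 ⇒ V=0.0000 continue  boundary S*=90.6563
step 4: (k=4,j=0): S=100.1280, K−S=20.3420, hold=21.4587 ⇒ V=21.4587 continue | (k=4,j=1): S=122.1437, K−S=0.0000, hold=7.7989 ⇒ V=7.7989 continue | (k=4,j=2): S=149.0000, K−S=0.0000, hold=1.3120 ⇒ V=1.3120 continue | (k=4,j=3): S=181.7614, K−S=0.0000, hold=0.0000 ⇒ V=0.0000 continue | (k=4,j=4): S=221.7262, K−S=0.0000, hold=0.0000 ⇒ V=0.0000 continue  boundary S*=-
step 3: (k=3,j=0): S=110.5893, K−S=9.8807, hold=14.7452 ⇒ V=14.7452 continue | (k=3,j=1): S=134.9052, K−S=0.0000, hold=4.6176 ⇒ V=4.6176 continue | (k=3,j=2): S=164.5675, K−S=0.0000, hold=0.6693 ⇒ V=0.6693 continue | (k=3,j=3): S=200.7517, K−S=0.0000, hold=0.0000 ⇒ V=0.0000 continue  boundary S*=-
step 2: (k=2,j=0): S=122.1437, K−S=0.0000, hold=9.7710 ⇒ V=9.7710 continue | (k=2,j=1): S=149.0000, K−S=0.0000, hold=2.6817 ⇒ V=2.6817 continue | (k=2,j=2): S=181.7614, K−S=0.0000, hold=0.3415 ⇒ V=0.3415 continue  boundary S*=-
step 1: (k=1,j=0): S=134.9052, K−S=0.0000, hold=6.2907 ⇒ V=6.2907 continue | (k=1,j=1): S=164.5675, K−S=0.0000, hold=1.5344 ⇒ V=1.5344 continue  boundary S*=-
step 0: (k=0,j=0): S=149.0000, K−S=0.0000, hold=3.9565 ⇒ V=3.9565 continue  boundary S*=-

price = 3.9565
boundary = - - - - - 90.6563 100.1280
tree:
3.9565
6.2907 1.5344
9.7710 2.6817 0.3415
14.7452 4.6176 0.6693 0.0000
21.4587 7.7989 1.3120 0.0000 0.0000
29.8137 12.8324 2.5716 0.0000 0.0000 0.0000
38.3895 20.3420 5.0408 0.0000 0.0000 0.0000 0.0000
46.1540 29.8137 9.8807 0.0000 0.0000 0.0000 0.0000 0.0000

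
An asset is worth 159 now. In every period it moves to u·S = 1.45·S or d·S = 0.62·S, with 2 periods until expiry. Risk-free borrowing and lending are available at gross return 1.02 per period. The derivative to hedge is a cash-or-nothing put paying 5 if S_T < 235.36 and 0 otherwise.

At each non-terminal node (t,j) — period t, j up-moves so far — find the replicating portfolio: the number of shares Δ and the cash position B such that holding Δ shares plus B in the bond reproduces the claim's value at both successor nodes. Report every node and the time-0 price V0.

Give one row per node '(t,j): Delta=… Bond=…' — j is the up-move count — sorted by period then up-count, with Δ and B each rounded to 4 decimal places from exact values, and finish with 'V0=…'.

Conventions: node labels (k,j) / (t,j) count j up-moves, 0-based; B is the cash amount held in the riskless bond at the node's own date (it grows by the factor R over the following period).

(0,0): Delta=-0.0179 Bond=6.5359
(1,0): Delta=0.0000 Bond=4.9020
(1,1): Delta=-0.0261 Bond=8.5637
V0=3.6897

Arbitrage-free pricing uses the up-move probability p* = (R−d)/(u−d) = 0.4819, discounting each step at R = 1.02.
At maturity the claim pays: V(2,0)=5.0000, V(2,1)=5.0000, V(2,2)=0.0000
  t=1,j=0: stock 98.5800 → up 142.9410 (V=5.0000), down 61.1196 (V=5.0000). Price 4.9020; hedge Δ=0.0000, bond B=4.9020.
  t=1,j=1: stock 230.5500 → up 334.2975 (V=0.0000), down 142.9410 (V=5.0000). Price 2.5396; hedge Δ=-0.0261, bond B=8.5637.
  t=0,j=0: stock 159.0000 → up 230.5500 (V=2.5396), down 98.5800 (V=4.9020). Price 3.6897; hedge Δ=-0.0179, bond B=6.5359.
Check: Δ(0,0)·S0 + B(0,0) = 3.6897 = V0.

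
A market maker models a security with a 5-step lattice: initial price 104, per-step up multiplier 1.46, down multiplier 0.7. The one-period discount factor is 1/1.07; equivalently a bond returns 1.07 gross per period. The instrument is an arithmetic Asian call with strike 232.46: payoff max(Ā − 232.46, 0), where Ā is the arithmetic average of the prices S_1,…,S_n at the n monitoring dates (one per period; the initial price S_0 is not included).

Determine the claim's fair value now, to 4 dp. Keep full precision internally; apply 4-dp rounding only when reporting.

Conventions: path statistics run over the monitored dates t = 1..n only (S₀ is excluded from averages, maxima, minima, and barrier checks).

price = 4.4891

No-arbitrage gives p* = (R−d)/(u−d) = 0.4868: enumerate every path, weight its payoff by its p*-probability, and discount by R^5.
Enumerate all 2^5 = 32 price paths (U = up ×1.46, D = down ×0.7); each path with k up-moves has probability p*^k·(1−p*)^(5−k).
DDDDD: Ā=40.3763, payoff=0.0000, prob=0.035584
UDDDD: Ā=84.2135, payoff=0.0000, prob=0.033759
DUDDD: Ā=68.4055, payoff=0.0000, prob=0.033759
UUDDD: Ā=142.6743, payoff=0.0000, prob=0.032028
DDUDD: Ā=57.3399, payoff=0.0000, prob=0.033759
UDUDD: Ā=119.5947, payoff=0.0000, prob=0.032028
DUUDD: Ā=103.7867, payoff=0.0000, prob=0.032028
UUUDD: Ā=216.4693, payoff=0.0000, prob=0.030386
DDDUD: Ā=49.5940, payoff=0.0000, prob=0.033759
UDDUD: Ā=103.4389, payoff=0.0000, prob=0.032028
DUDUD: Ā=87.6309, payoff=0.0000, prob=0.032028
UUDUD: Ā=182.7730, payoff=0.0000, prob=0.030386
DDUUD: Ā=76.5653, payoff=0.0000, prob=0.032028
UDUUD: Ā=159.6933, payoff=0.0000, prob=0.030386
DUUUD: Ā=143.8853, payoff=0.0000, prob=0.030386
UUUUD: Ā=300.1036, payoff=67.6436, prob=0.028827
DDDDU: Ā=44.1718, payoff=0.0000, prob=0.033759
UDDDU: Ā=92.1298, payoff=0.0000, prob=0.032028
DUDDU: Ā=76.3218, payoff=0.0000, prob=0.032028
UUDDU: Ā=159.1855, payoff=0.0000, prob=0.030386
DDUDU: Ā=65.2562, payoff=0.0000, prob=0.032028
UDUDU: Ā=136.1059, payoff=0.0000, prob=0.030386
DUUDU: Ā=120.2979, payoff=0.0000, prob=0.030386
UUUDU: Ā=250.9070, payoff=18.4470, prob=0.028827
DDDUU: Ā=57.5103, payoff=0.0000, prob=0.032028
UDDUU: Ā=119.9501, payoff=0.0000, prob=0.030386
DUDUU: Ā=104.1421, payoff=0.0000, prob=0.030386
UUDUU: Ā=217.2106, payoff=0.0000, prob=0.028827
DDUUU: Ā=93.0765, payoff=0.0000, prob=0.030386
UDUUU: Ā=194.1309, payoff=0.0000, prob=0.028827
DUUUU: Ā=178.3229, payoff=0.0000, prob=0.028827
UUUUU: Ā=371.9307, payoff=139.4707, prob=0.027349
Price = Σ prob·payoff / R^5 = 6.296133 / 1.402552 = 4.4891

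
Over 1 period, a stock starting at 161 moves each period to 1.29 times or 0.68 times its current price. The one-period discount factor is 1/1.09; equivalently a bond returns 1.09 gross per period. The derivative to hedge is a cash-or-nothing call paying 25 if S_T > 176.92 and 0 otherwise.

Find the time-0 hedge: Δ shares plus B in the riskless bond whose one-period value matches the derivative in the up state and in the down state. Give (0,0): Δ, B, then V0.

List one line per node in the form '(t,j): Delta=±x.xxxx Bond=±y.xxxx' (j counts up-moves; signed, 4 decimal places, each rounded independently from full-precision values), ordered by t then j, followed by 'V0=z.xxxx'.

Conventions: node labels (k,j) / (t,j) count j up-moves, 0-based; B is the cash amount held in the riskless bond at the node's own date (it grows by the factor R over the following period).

The replicating-portfolio and risk-neutral prices coincide; use p* = (1.09−0.68)/(1.29−0.68) = 0.6721 for the latter.
Terminal payoffs: V(1,0)=0.0000, V(1,1)=25.0000
  t=0,j=0: stock 161.0000 → up 207.6900 (V=25.0000), down 109.4800 (V=0.0000). Price 15.4159; hedge Δ=0.2546, bond B=-25.5678.
Check: Δ(0,0)·S0 + B(0,0) = 15.4159 = V0.

(0,0): Delta=0.2546 Bond=-25.5678
V0=15.4159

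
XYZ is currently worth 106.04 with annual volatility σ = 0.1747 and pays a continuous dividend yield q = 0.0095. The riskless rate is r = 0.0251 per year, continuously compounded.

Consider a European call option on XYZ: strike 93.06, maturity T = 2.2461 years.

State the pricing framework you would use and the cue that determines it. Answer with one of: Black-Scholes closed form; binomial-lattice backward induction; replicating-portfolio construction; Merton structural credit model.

framework: Black-Scholes closed form

Key observation: everything needed for the exact continuous-time valuation of the European call on XYZ (strike 93.06) is given, and no feature rules the closed form out.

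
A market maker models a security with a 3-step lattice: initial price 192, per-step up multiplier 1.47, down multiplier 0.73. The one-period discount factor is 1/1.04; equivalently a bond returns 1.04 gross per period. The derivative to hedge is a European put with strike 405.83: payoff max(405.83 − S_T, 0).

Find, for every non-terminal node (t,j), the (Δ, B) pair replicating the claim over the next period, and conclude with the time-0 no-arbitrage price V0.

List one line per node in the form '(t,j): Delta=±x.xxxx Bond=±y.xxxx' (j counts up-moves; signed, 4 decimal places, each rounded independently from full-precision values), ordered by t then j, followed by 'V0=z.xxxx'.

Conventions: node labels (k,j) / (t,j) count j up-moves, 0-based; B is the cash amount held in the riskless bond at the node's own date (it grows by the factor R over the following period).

Arbitrage-free pricing uses the up-move probability p* = (R−d)/(u−d) = 0.4189, discounting each step at R = 1.04.
Terminal payoffs: V(3,0)=331.1387, V(3,1)=255.4243, V(3,2)=102.9583, V(3,3)=0.0000
(2,0): S=102.3168. Δ = (V_up−V_dn)/(S_up−S_dn) = (255.4243−331.1387)/(150.4057−74.6913) = -1.0000. V = [p*·255.4243 + (1−p*)·331.1387]/1.04 = 287.9044. B = V − Δ·S = 390.2212.
(2,1): S=206.0352. Δ = (V_up−V_dn)/(S_up−S_dn) = (102.9583−255.4243)/(302.8717−150.4057) = -1.0000. V = [p*·102.9583 + (1−p*)·255.4243]/1.04 = 184.1860. B = V − Δ·S = 390.2212.
(2,2): S=414.8928. Δ = (V_up−V_dn)/(S_up−S_dn) = (0.0000−102.9583)/(609.8924−302.8717) = -0.3353. V = [p*·0.0000 + (1−p*)·102.9583]/1.04 = 57.5261. B = V − Δ·S = 196.6588.
(1,0): S=140.1600. Δ = (V_up−V_dn)/(S_up−S_dn) = (184.1860−287.9044)/(206.0352−102.3168) = -1.0000. V = [p*·184.1860 + (1−p*)·287.9044]/1.04 = 235.0526. B = V − Δ·S = 375.2126.
(1,1): S=282.2400. Δ = (V_up−V_dn)/(S_up−S_dn) = (57.5261−184.1860)/(414.8928−206.0352) = -0.6064. V = [p*·57.5261 + (1−p*)·184.1860]/1.04 = 126.0824. B = V − Δ·S = 297.2445.
(0,0): S=192.0000. Δ = (V_up−V_dn)/(S_up−S_dn) = (126.0824−235.0526)/(282.2400−140.1600) = -0.7670. V = [p*·126.0824 + (1−p*)·235.0526]/1.04 = 182.1182. B = V − Δ·S = 329.3753.
Sanity check at the root: Δ(0,0)·S0 + B(0,0) reproduces V0 = 182.1182.

(0,0): Delta=-0.7670 Bond=329.3753
(1,0): Delta=-1.0000 Bond=375.2126
(1,1): Delta=-0.6064 Bond=297.2445
(2,0): Delta=-1.0000 Bond=390.2212
(2,1): Delta=-1.0000 Bond=390.2212
(2,2): Delta=-0.3353 Bond=196.6588
V0=182.1182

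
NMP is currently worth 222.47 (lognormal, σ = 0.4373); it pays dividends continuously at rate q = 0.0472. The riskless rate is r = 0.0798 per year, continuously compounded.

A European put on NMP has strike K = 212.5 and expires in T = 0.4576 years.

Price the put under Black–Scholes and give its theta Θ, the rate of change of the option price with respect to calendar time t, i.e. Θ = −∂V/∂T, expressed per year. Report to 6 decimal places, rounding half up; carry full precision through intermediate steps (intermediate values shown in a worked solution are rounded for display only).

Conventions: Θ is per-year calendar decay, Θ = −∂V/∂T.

σ√T = 0.4373·√0.4576 = 0.295817
d₁ = (ln(S/K) + (r−q+σ²/2)T) / (σ√T) = (ln(222.47/212.5) + (0.0798−0.0472+0.4373²/2)·0.4576) / 0.295817 = (0.045850 + 0.058671) / 0.295817 = 0.353333
d₂ = d₁ − σ√T = 0.353333 − 0.295817 = 0.057516
e^{−rT} = 0.964142
e^{−qT} = 0.978633
N(−d₁) = 0.361919,  N(−d₂) = 0.477067
Put price V = K·e^{−rT}·N(−d₂) − S·e^{−qT}·N(−d₁) = 97.741572 − 78.795809 = 18.945763
φ(d₁) = (1/√(2π))·e^{−d₁²/2} = 0.374801
Θ = −S·e^{−qT}·φ(d₁)·σ/(2√T) − q·S·e^{−qT}·N(−d₁) + r·K·e^{−rT}·N(−d₂) = −26.375349 − 3.719162 + 7.799777 = -22.294734

price = 18.945763
Θ = -22.294734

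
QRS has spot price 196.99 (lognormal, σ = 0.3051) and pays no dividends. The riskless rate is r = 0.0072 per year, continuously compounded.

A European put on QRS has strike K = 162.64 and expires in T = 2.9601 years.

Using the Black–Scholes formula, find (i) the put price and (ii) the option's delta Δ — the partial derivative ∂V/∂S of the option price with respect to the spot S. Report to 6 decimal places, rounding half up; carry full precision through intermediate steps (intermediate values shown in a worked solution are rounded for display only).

price = 20.893802
Δ = -0.252036

σ√T = 0.3051·√2.9601 = 0.524923
d₁ = (ln(S/K) + (r+σ²/2)T) / (σ√T) = (ln(196.99/162.64) + (0.0072+0.3051²/2)·2.9601) / 0.524923 = (0.191614 + 0.159085) / 0.524923 = 0.668095
d₂ = d₁ − σ√T = 0.668095 − 0.524923 = 0.143173
e^{−rT} = 0.978913
N(−d₁) = 0.252036,  N(−d₂) = 0.443077
Put price V = K·e^{−rT}·N(−d₂) − S·N(−d₁) = 70.542444 − 49.648642 = 20.893802
Δ = −N(−d₁) = -0.252036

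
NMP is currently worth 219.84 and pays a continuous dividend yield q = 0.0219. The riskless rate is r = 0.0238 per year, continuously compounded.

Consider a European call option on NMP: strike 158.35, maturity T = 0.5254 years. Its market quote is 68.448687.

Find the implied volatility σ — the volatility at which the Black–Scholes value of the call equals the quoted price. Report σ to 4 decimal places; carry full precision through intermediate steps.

sigma = 0.5271

At σ = 0.5271 the Black–Scholes value reproduces the quote:
σ√T = 0.5271·√0.5254 = 0.382066
d₁ = (ln(S/K) + (r−q+σ²/2)T) / (σ√T) = (ln(219.84/158.35) + (0.0238−0.0219+0.5271²/2)·0.5254) / 0.382066 = (0.328092 + 0.073985) / 0.382066 = 1.052378
d₂ = d₁ − σ√T = 1.052378 − 0.382066 = 0.670312
e^{−rT} = 0.987573
e^{−qT} = 0.988560
N(d₁) = 0.853687,  N(d₂) = 0.748671
V = S·e^{−qT}·N(d₁) − K·e^{−rT}·N(d₂) = 185.527484 − 117.078797 = 68.448687 (equal to the quote); since ∂V/∂σ > 0 for all σ, the implied volatility is unique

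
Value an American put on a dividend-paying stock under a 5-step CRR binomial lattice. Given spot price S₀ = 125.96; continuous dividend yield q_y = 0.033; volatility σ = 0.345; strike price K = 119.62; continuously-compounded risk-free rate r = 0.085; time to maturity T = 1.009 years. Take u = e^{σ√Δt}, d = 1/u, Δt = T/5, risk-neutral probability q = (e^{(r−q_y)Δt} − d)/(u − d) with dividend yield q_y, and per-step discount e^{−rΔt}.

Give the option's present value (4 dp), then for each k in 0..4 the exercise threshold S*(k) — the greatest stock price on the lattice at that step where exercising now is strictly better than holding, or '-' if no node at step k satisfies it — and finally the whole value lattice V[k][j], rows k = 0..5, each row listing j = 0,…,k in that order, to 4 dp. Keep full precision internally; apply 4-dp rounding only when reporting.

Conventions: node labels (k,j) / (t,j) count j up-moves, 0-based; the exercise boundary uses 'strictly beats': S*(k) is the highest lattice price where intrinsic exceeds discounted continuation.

price = 11.8453
boundary = - - - 79.1243 92.3884
tree:
11.8453
18.5532 5.4219
28.0521 9.5195 1.4347
40.4957 16.3487 2.8914 0.0000
51.8555 27.2316 5.8272 0.0000 0.0000
61.5844 40.4957 11.7439 0.0000 0.0000 0.0000

params: Δt=0.20180 u=1.16764 d=0.85643 q=0.49523 e^(-rΔt)=0.98299
t_5 payoffs: 61.5844 40.4957 11.7439 0.0000 0.0000 0.0000
t_4: node(4,0) S=67.7645 payoff=51.8555 vs cont=50.2709 → 51.8555 [stop]  node(4,1) S=92.3884 payoff=27.2316 vs cont=25.8105 → 27.2316 [stop]  node(4,2) S=125.9600 payoff=0.0000 vs cont=5.8272 → 5.8272 [wait]  node(4,3) S=171.7307 payoff=0.0000 vs cont=0.0000 → 0.0000 [wait]  node(4,4) S=234.1332 payoff=0.0000 vs cont=0.0000 → 0.0000 [wait]  ⇒ S*(4)=92.3884
t_3: node(3,0) S=79.1243 payoff=40.4957 vs cont=38.9865 → 40.4957 [stop]  node(3,1) S=107.8761 payoff=11.7439 vs cont=16.3487 → 16.3487 [wait]  node(3,2) S=147.0755 payoff=0.0000 vs cont=2.8914 → 2.8914 [wait]  node(3,3) S=200.5189 payoff=0.0000 vs cont=0.0000 → 0.0000 [wait]  ⇒ S*(3)=79.1243
t_2: node(2,0) S=92.3884 payoff=27.2316 vs cont=28.0521 → 28.0521 [wait]  node(2,1) S=125.9600 payoff=0.0000 vs cont=9.5195 → 9.5195 [wait]  node(2,2) S=171.7307 payoff=0.0000 vs cont=1.4347 → 1.4347 [wait]  ⇒ S*(2)=-
t_1: node(1,0) S=107.8761 payoff=11.7439 vs cont=18.5532 → 18.5532 [wait]  node(1,1) S=147.0755 payoff=0.0000 vs cont=5.4219 → 5.4219 [wait]  ⇒ S*(1)=-
t_0: node(0,0) S=125.9600 payoff=0.0000 vs cont=11.8453 → 11.8453 [wait]  ⇒ S*(0)=-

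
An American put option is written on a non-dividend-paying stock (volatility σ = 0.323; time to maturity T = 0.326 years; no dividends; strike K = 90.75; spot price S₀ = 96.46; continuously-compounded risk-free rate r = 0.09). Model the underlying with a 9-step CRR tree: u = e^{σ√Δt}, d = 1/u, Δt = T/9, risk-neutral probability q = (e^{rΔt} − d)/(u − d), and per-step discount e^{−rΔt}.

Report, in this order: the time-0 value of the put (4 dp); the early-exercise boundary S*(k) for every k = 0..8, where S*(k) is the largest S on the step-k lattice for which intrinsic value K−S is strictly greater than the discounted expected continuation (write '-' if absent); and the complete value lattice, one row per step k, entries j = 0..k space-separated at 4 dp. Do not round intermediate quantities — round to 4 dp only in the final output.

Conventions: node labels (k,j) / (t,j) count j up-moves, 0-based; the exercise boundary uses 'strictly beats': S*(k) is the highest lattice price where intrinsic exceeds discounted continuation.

Δt=0.03622, u=1.06340, d=0.94038, q=0.51118, disc=e^(-rΔt)=0.99675
k=9 terminal: V=max(K-S,0) → 35.2788 28.0218 19.8153 10.5353 0.0412 0.0000 0.0000 0.0000 0.0000 0.0000
k=8: j=0 S=58.9882 intr=31.7618 cont=31.4664 V=31.7618[EX]; j=1 S=66.7054 intr=24.0446 cont=23.7493 V=24.0446[EX]; j=2 S=75.4321 intr=15.3179 cont=15.0225 V=15.3179[EX]; j=3 S=85.3005 intr=5.4495 cont=5.1541 V=5.4495[EX]; j=4 S=96.4600 intr=0.0000 cont=0.0201 V=0.0201[hold]; j=5 S=109.0794 intr=0.0000 cont=0.0000 V=0.0000[hold]; j=6 S=123.3497 intr=0.0000 cont=0.0000 V=0.0000[hold]; j=7 S=139.4870 intr=0.0000 cont=0.0000 V=0.0000[hold]; j=8 S=157.7354 intr=0.0000 cont=0.0000 V=0.0000[hold]  S*(8)=85.3005
k=7: j=0 S=62.7282 intr=28.0218 cont=27.7264 V=28.0218[EX]; j=1 S=70.9347 intr=19.8153 cont=19.5200 V=19.8153[EX]; j=2 S=80.2147 intr=10.5353 cont=10.2399 V=10.5353[EX]; j=3 S=90.7088 intr=0.0412 cont=2.6654 V=2.6654[hold]; j=4 S=102.5758 intr=0.0000 cont=0.0098 V=0.0098[hold]; j=5 S=115.9953 intr=0.0000 cont=0.0000 V=0.0000[hold]; j=6 S=131.1704 intr=0.0000 cont=0.0000 V=0.0000[hold]; j=7 S=148.3308 intr=0.0000 cont=0.0000 V=0.0000[hold]  S*(7)=80.2147
k=6: j=0 S=66.7054 intr=24.0446 cont=23.7493 V=24.0446[EX]; j=1 S=75.4321 intr=15.3179 cont=15.0225 V=15.3179[EX]; j=2 S=85.3005 intr=5.4495 cont=6.4912 V=6.4912[hold]; j=3 S=96.4600 intr=0.0000 cont=1.3036 V=1.3036[hold]; j=4 S=109.0794 intr=0.0000 cont=0.0048 V=0.0048[hold]; j=5 S=123.3497 intr=0.0000 cont=0.0000 V=0.0000[hold]; j=6 S=139.4870 intr=0.0000 cont=0.0000 V=0.0000[hold]  S*(6)=75.4321
k=5: j=0 S=70.9347 intr=19.8153 cont=19.5200 V=19.8153[EX]; j=1 S=80.2147 intr=10.5353 cont=10.7707 V=10.7707[hold]; j=2 S=90.7088 intr=0.0412 cont=3.8269 V=3.8269[hold]; j=3 S=102.5758 intr=0.0000 cont=0.6376 V=0.6376[hold]; j=4 S=115.9953 intr=0.0000 cont=0.0023 V=0.0023[hold]; j=5 S=131.1704 intr=0.0000 cont=0.0000 V=0.0000[hold]  S*(5)=70.9347
k=4: j=0 S=75.4321 intr=15.3179 cont=15.1425 V=15.3179[EX]; j=1 S=85.3005 intr=5.4495 cont=7.1977 V=7.1977[hold]; j=2 S=96.4600 intr=0.0000 cont=2.1895 V=2.1895[hold]; j=3 S=109.0794 intr=0.0000 cont=0.3118 V=0.3118[hold]; j=4 S=123.3497 intr=0.0000 cont=0.0011 V=0.0011[hold]  S*(4)=75.4321
k=3: j=0 S=80.2147 intr=10.5353 cont=11.1307 V=11.1307[hold]; j=1 S=90.7088 intr=0.0412 cont=4.6225 V=4.6225[hold]; j=2 S=102.5758 intr=0.0000 cont=1.2257 V=1.2257[hold]; j=3 S=115.9953 intr=0.0000 cont=0.1525 V=0.1525[hold]  S*(3)=-
k=2: j=0 S=85.3005 intr=5.4495 cont=7.7784 V=7.7784[hold]; j=1 S=96.4600 intr=0.0000 cont=2.8767 V=2.8767[hold]; j=2 S=109.0794 intr=0.0000 cont=0.6749 V=0.6749[hold]  S*(2)=-
k=1: j=0 S=90.7088 intr=0.0412 cont=5.2556 V=5.2556[hold]; j=1 S=102.5758 intr=0.0000 cont=1.7455 V=1.7455[hold]  S*(1)=-
k=0: j=0 S=96.4600 intr=0.0000 cont=3.4500 V=3.4500[hold]  S*(0)=-

price = 3.4500
boundary = - - - - 75.4321 70.9347 75.4321 80.2147 85.3005
tree:
3.4500
5.2556 1.7455
7.7784 2.8767 0.6749
11.1307 4.6225 1.2257 0.1525
15.3179 7.1977 2.1895 0.3118 0.0011
19.8153 10.7707 3.8269 0.6376 0.0023 0.0000
24.0446 15.3179 6.4912 1.3036 0.0048 0.0000 0.0000
28.0218 19.8153 10.5353 2.6654 0.0098 0.0000 0.0000 0.0000
31.7618 24.0446 15.3179 5.4495 0.0201 0.0000 0.0000 0.0000 0.0000
35.2788 28.0218 19.8153 10.5353 0.0412 0.0000 0.0000 0.0000 0.0000 0.0000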